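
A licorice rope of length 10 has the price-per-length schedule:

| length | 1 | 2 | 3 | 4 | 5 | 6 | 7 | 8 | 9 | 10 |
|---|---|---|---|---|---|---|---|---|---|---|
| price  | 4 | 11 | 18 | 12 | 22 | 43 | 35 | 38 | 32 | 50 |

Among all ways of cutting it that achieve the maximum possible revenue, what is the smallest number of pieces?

3

Build r[k] bottom-up: r[k] = max over allowed piece i of (p[i] + r[k−i]).
r[1] = 4
r[2] = 11
r[3] = 18
r[4] = 22  (first piece 1, then r[3]=18)
r[5] = 29  (first piece 2, then r[3]=18)
r[6] = 43
r[7] = 47  (first piece 1, then r[6]=43)
r[8] = 54  (first piece 2, then r[6]=43)
r[9] = 61  (first piece 3, then r[6]=43)
r[10] = 65  (first piece 1, then r[9]=61)
Maximum revenue is ¢65.
Now minimize piece count subject to staying optimal: for each k, pieces[k] = 1 + min over i with p[i]+r[k−i]=r[k] of pieces[k−i].
pieces[7] = 2
pieces[8] = 2
pieces[9] = 2
pieces[10] = 3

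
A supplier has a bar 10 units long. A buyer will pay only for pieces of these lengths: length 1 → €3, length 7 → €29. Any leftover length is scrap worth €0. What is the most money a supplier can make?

Let best[k] be the best obtainable value from length k. For each k, try every first piece i and keep the best of price[i] + best[k−i].
best[1] = 3
best[2] = 6  (first piece 1, then best[1]=3)
best[3] = 9  (first piece 1, then best[2]=6)
best[4] = 12  (first piece 1, then best[3]=9)
best[5] = 15  (first piece 1, then best[4]=12)
best[6] = 18  (first piece 1, then best[5]=15)
best[7] = max(3+18, 29+0) = 29
best[8] = max(3+29, 29+3) = 32
best[9] = max(3+32, 29+6) = 35
best[10] = max(3+35, 29+9) = 38
One optimal cutting: 7 + 1 + 1 + 1 → €38.

38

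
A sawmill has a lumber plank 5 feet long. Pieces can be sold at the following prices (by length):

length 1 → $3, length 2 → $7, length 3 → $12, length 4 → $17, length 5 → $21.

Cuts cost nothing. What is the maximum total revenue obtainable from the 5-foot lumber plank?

21

Consider every possible first cut. r[k] is the best of p[i]+r[k−i] over all sellable i≤k.
r[1] = 3
r[2] = max(3+3, 7+0) = 7
r[3] = max(3+7, 7+3, 12+0) = 12
r[4] = max(3+12, 7+7, 12+3, 17+0) = 17
r[5] = max(3+17, 7+12, 12+7, 17+3, 21+0) = 21
Best is to sell the whole 5-foot piece uncut for $21.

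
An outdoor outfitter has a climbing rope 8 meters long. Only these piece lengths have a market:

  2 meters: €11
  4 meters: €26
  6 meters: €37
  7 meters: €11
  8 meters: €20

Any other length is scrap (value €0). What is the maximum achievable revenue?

52

Consider every possible first cut. best[k] is the best of p[i]+best[k−i] over all sellable i≤k.
best[1] = 0
best[2] = 11
best[3] = 11
best[4] = 26
best[5] = 26
best[6] = 37  (first piece 2, then best[4]=26)
best[7] = 37
best[8] = 52  (first piece 4, then best[4]=26)
One optimal cutting: 4 + 4 → €52.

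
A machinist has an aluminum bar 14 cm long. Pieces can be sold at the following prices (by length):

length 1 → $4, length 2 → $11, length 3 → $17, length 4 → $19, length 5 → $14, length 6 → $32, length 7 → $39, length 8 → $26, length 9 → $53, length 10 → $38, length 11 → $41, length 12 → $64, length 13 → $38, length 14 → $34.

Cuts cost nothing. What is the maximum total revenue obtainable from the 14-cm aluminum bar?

81

Consider every possible first cut. best[k] is the best of p[i]+best[k−i] over all sellable i≤k.
best[1] = 4
best[2] = 11
best[3] = 17
best[4] = 22  (first piece 2, then best[2]=11)
best[5] = 28  (first piece 2, then best[3]=17)
best[6] = 34  (first piece 3, then best[3]=17)
best[7] = 39  (first piece 2, then best[5]=28)
best[8] = 45  (first piece 2, then best[6]=34)
best[9] = 53
best[10] = 57  (first piece 1, then best[9]=53)
best[11] = 64  (first piece 2, then best[9]=53)
best[12] = 70  (first piece 3, then best[9]=53)
best[13] = 75  (first piece 2, then best[11]=64)
best[14] = 81  (first piece 2, then best[12]=70)
One optimal cutting: 9 + 3 + 2 → $53 + $17 + $11 = $81.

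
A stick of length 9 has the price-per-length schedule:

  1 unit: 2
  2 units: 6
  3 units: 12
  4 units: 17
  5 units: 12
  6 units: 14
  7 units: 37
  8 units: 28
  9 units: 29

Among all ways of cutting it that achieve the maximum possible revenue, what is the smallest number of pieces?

2

Build r[k] bottom-up: r[k] = max over allowed piece i of (p[i] + r[k−i]).
r[1] = 2
r[2] = max(2+2, 6+0) = 6
r[3] = max(2+6, 6+2, 12+0) = 12
r[4] = max(2+12, 6+6, 12+2, 17+0) = 17
r[5] = max(2+17, 6+12, 12+6, 17+2, 12+0) = 19
r[6] = max(2+19, 6+17, 12+12, 17+6, 12+2, 14+0) = 24
r[7] = max(2+24, 6+19, 12+17, …, 14+2, 37+0) = 37
r[8] = max(2+37, 6+24, 12+19, …, 37+2, 28+0) = 39
r[9] = max(2+39, 6+37, 12+24, …, 28+2, 29+0) = 43
Maximum revenue is 43.
Now minimize piece count subject to staying optimal: for each k, pieces[k] = 1 + min over i with p[i]+r[k−i]=r[k] of pieces[k−i].
pieces[6] = 2
pieces[7] = 1
pieces[8] = 2
pieces[9] = 2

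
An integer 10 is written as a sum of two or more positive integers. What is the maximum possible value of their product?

36

Fill P[k] for k=2..10: at each k try every first piece i and multiply by the better of (k−i) uncut or P[k−i].
P[2] = 1·max(1,0) = 1·1 = 1
P[3] = 1·max(2,1) = 1·2 = 2
P[4] = 2·max(2,1) = 2·2 = 4
P[5] = 2·max(3,2) = 2·3 = 6
P[6] = 3·max(3,2) = 3·3 = 9
P[7] = 2·max(5,6) = 2·6 = 12
P[8] = 2·max(6,9) = 2·9 = 18
P[9] = 3·max(6,9) = 3·9 = 27
P[10] = 2·max(8,18) = 2·18 = 36
One optimal split: 3 + 3 + 2 + 2; product 3·3·2·2 = 36.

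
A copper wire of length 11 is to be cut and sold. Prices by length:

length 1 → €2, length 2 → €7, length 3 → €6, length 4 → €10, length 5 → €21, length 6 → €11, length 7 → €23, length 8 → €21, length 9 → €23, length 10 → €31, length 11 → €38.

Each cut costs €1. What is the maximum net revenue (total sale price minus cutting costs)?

Consider every possible first cut. net[k] is the best of p[i]+net[k−i] over all sellable i≤k, charging 1 whenever i<k.
net[1] = 2
net[2] = 7
net[3] = 8  (first piece 1, then net[2]=7)
net[4] = 13  (first piece 2, then net[2]=7)
net[5] = 21
net[6] = 22  (first piece 1, then net[5]=21)
net[7] = 27  (first piece 2, then net[5]=21)
net[8] = 28  (first piece 1, then net[7]=27)
net[9] = 33  (first piece 2, then net[7]=27)
net[10] = 41  (first piece 5, then net[5]=21)
net[11] = 42  (first piece 1, then net[10]=41)
One optimal plan: pieces 5 + 5 + 1 (2 cuts) → €44 − €2 = €42.

42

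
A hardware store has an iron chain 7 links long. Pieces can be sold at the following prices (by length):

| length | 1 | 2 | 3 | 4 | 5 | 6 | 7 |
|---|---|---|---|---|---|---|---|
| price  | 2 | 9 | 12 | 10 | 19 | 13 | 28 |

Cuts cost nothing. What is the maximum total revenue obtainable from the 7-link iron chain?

Let r[k] be the best obtainable value from length k. For each k, try every first piece i and keep the best of price[i] + r[k−i].
r[1] = 2
r[2] = max(2+2, 9+0) = 9
r[3] = max(2+9, 9+2, 12+0) = 12
r[4] = max(2+12, 9+9, 12+2, 10+0) = 18
r[5] = max(2+18, 9+12, 12+9, 10+2, 19+0) = 21
r[6] = max(2+21, 9+18, 12+12, 10+9, 19+2, 13+0) = 27
r[7] = max(2+27, 9+21, 12+18, …, 13+2, 28+0) = 30
One optimal cutting: 3 + 2 + 2 → $12 + $9 + $9 = $30.

30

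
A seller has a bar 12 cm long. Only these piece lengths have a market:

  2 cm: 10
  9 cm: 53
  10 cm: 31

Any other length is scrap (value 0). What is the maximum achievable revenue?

63

Consider every possible first cut. best[k] is the best of p[i]+best[k−i] over all sellable i≤k.
best[1] = 0
best[2] = 10
best[3] = 10
best[4] = 20  (first piece 2, then best[2]=10)
best[5] = 20
best[6] = 30  (first piece 2, then best[4]=20)
best[7] = 30
best[8] = 40  (first piece 2, then best[6]=30)
best[9] = 53
best[10] = 53
best[11] = 63  (first piece 2, then best[9]=53)
best[12] = 63
One optimal cutting: pieces 9 + 2 with 1 cm of scrap → 63.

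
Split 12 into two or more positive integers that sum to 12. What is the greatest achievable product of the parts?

81

Define P[k] = max over 1≤i<k of i · max(k−i, P[k−i]); the inner max lets the remainder stay uncut if that's better.
Small cases: P[2]=1, P[3]=2, P[4]=4, P[5]=6.
P[6] = 3·max(3,2) = 3·3 = 9
P[7] = 2·max(5,6) = 2·6 = 12
P[8] = 2·max(6,9) = 2·9 = 18
P[9] = 3·max(6,9) = 3·9 = 27
P[10] = 2·max(8,18) = 2·18 = 36
P[11] = 2·max(9,27) = 2·27 = 54
P[12] = 3·max(9,27) = 3·27 = 81
One optimal split: 3 + 3 + 3 + 3; product 3·3·3·3 = 81.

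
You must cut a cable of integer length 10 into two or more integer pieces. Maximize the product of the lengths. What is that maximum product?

Let prod[k] be the best product for length k (with at least one cut). For each first piece i, the rest contributes max(k−i, prod[k−i]).
Small cases: prod[2]=1, prod[3]=2, prod[4]=4.
prod[5] = max(1·4, 2·3, 3·2, 4·1) = 6
prod[6] = max(1·6, 2·4, 3·3, 4·2, 5·1) = 9
prod[7] = max(1·9, 2·6, 3·4, 4·3, 5·2, 6·1) = 12
prod[8] = max(1·12, 2·9, 3·6, …, 6·2, 7·1) = 18
prod[9] = max(1·18, 2·12, 3·9, …, 7·2, 8·1) = 27
prod[10] = max(1·27, 2·18, 3·12, …, 8·2, 9·1) = 36
One optimal split: 3 + 3 + 2 + 2; product 3·3·2·2 = 36.

36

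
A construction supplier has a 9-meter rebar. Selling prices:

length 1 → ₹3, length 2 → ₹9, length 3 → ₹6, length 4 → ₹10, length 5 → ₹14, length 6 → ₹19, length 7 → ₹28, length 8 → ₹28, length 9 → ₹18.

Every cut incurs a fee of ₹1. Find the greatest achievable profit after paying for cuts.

36

Build net[k] bottom-up: net[k] = max over allowed piece i of (p[i] + net[k−i]) − 1 per cut.
net[1] = 3
net[2] = 9
net[3] = 11  (first piece 1, then net[2]=9)
net[4] = 17  (first piece 2, then net[2]=9)
net[5] = 19  (first piece 1, then net[4]=17)
net[6] = 25  (first piece 2, then net[4]=17)
net[7] = 28
net[8] = 33  (first piece 2, then net[6]=25)
net[9] = 36  (first piece 2, then net[7]=28)
One optimal plan: pieces 7 + 2 (1 cut) → ₹37 − ₹1 = ₹36.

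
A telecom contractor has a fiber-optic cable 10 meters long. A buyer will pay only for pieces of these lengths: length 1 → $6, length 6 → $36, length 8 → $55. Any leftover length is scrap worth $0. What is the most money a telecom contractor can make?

Let r[k] be the best obtainable value from length k. For each k, try every first piece i and keep the best of price[i] + r[k−i].
r[1] = 6
r[2] = 12  (first piece 1, then r[1]=6)
r[3] = 18  (first piece 1, then r[2]=12)
r[4] = 24  (first piece 1, then r[3]=18)
r[5] = 30  (first piece 1, then r[4]=24)
r[6] = max(6+30, 36+0) = 36
r[7] = max(6+36, 36+6) = 42
r[8] = max(6+42, 36+12, 55+0) = 55
r[9] = max(6+55, 36+18, 55+6) = 61
r[10] = max(6+61, 36+24, 55+12) = 67
One optimal cutting: 8 + 1 + 1 → $67.

67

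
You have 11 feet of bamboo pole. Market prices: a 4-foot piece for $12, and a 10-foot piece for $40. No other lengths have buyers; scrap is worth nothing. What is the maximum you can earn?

Build r[k] bottom-up: r[k] = max over allowed piece i of (p[i] + r[k−i]).
r[1] = 0
r[2] = 0
r[3] = 0
r[4] = 12
r[5] = 12
r[6] = 12
r[7] = 12
r[8] = 24  (first piece 4, then r[4]=12)
r[9] = 24
r[10] = 40
r[11] = 40
One optimal cutting: pieces 10 with 1 foot of scrap → $40.

40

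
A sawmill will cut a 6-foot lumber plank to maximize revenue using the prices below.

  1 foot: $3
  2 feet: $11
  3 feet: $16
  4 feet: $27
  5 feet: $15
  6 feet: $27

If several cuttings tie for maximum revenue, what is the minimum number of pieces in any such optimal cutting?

2

Consider every possible first cut. r[k] is the best of p[i]+r[k−i] over all sellable i≤k.
r[1] = 3
r[2] = 11
r[3] = 16
r[4] = 27
r[5] = 30  (first piece 1, then r[4]=27)
r[6] = 38  (first piece 2, then r[4]=27)
Maximum revenue is $38.
Now minimize piece count subject to staying optimal: for each k, pieces[k] = 1 + min over i with p[i]+r[k−i]=r[k] of pieces[k−i].
pieces[3] = 1
pieces[4] = 1
pieces[5] = 2
pieces[6] = 2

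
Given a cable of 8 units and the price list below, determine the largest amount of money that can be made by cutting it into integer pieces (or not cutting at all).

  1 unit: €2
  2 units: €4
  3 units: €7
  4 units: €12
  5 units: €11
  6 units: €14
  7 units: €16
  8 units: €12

Let best[k] be the best obtainable value from length k. For each k, try every first piece i and keep the best of price[i] + best[k−i].
best[1] = 2
best[2] = max(2+2, 4+0) = 4
best[3] = max(2+4, 4+2, 7+0) = 7
best[4] = max(2+7, 4+4, 7+2, 12+0) = 12
best[5] = max(2+12, 4+7, 7+4, 12+2, 11+0) = 14
best[6] = max(2+14, 4+12, 7+7, 12+4, 11+2, 14+0) = 16
best[7] = max(2+16, 4+14, 7+12, …, 14+2, 16+0) = 19
best[8] = max(2+19, 4+16, 7+14, …, 16+2, 12+0) = 24
One optimal cutting: 4 + 4 → €12 + €12 = €24.

24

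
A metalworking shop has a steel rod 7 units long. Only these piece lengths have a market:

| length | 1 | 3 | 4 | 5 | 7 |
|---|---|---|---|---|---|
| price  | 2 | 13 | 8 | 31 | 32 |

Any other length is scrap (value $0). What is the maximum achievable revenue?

Build r[k] bottom-up: r[k] = max over allowed piece i of (p[i] + r[k−i]).
r[1] = 2
r[2] = 4  (first piece 1, then r[1]=2)
r[3] = 13
r[4] = 15  (first piece 1, then r[3]=13)
r[5] = 31
r[6] = 33  (first piece 1, then r[5]=31)
r[7] = 35  (first piece 1, then r[6]=33)
One optimal cutting: 5 + 1 + 1 → $35.

35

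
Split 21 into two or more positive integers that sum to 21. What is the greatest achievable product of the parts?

Let f[k] be the best product for length k (with at least one cut). For each first piece i, the rest contributes max(k−i, f[k−i]).
f[2] = 1*max(1,0) = 1*1 = 1
f[3] = 1*max(2,1) = 1*2 = 2
f[4] = 2*max(2,1) = 2*2 = 4
f[5] = 2*max(3,2) = 2*3 = 6
f[6] = 3*max(3,2) = 3*3 = 9
f[7] = 2*max(5,6) = 2*6 = 12
f[8] = 2*max(6,9) = 2*9 = 18
f[9] = 3*max(6,9) = 3*9 = 27
f[10] = 2*max(8,18) = 2*18 = 36
f[11] = 2*max(9,27) = 2*27 = 54
f[12] = 3*max(9,27) = 3*27 = 81
f[13] = 2*max(11,54) = 2*54 = 108
f[14] = 2*max(12,81) = 2*81 = 162
f[15] = 3*max(12,81) = 3*81 = 243
f[16] = 2*max(14,162) = 2*162 = 324
f[17] = 2*max(15,243) = 2*243 = 486
f[18] = 3*max(15,243) = 3*243 = 729
f[19] = 2*max(17,486) = 2*486 = 972
f[20] = 2*max(18,729) = 2*729 = 1458
f[21] = 3*max(18,729) = 3*729 = 2187
One optimal split: 3 + 3 + 3 + 3 + 3 + 3 + 3; product 3*3*3*3*3*3*3 = 2187.

2187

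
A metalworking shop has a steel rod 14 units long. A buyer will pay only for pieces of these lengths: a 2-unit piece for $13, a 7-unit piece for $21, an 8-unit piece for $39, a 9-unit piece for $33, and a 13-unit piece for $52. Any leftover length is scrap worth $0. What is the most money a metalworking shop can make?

91

Consider every possible first cut. r[k] is the best of p[i]+r[k−i] over all sellable i≤k.
r[1] = 0
r[2] = 13
r[3] = 13
r[4] = 26  (first piece 2, then r[2]=13)
r[5] = 26
r[6] = 39  (first piece 2, then r[4]=26)
r[7] = max(13+26, 21+0) = 39
r[8] = max(13+39, 21+0, 39+0) = 52
r[9] = max(13+39, 21+13, 39+0, 33+0) = 52
r[10] = max(13+52, 21+13, 39+13, 33+0) = 65
r[11] = max(13+52, 21+26, 39+13, 33+13) = 65
r[12] = max(13+65, 21+26, 39+26, 33+13) = 78
r[13] = max(13+65, 21+39, 39+26, 33+26, 52+0) = 78
r[14] = max(13+78, 21+39, 39+39, 33+26, 52+0) = 91
One optimal cutting: 2 + 2 + 2 + 2 + 2 + 2 + 2 → $91.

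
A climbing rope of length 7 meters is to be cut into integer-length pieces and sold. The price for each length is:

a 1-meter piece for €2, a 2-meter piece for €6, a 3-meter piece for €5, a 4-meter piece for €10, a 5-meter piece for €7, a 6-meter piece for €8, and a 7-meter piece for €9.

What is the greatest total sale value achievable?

Let r[k] be the best obtainable value from length k. For each k, try every first piece i and keep the best of price[i] + r[k−i].
r[1] = 2
r[2] = max(2+2, 6+0) = 6
r[3] = max(2+6, 6+2, 5+0) = 8
r[4] = max(2+8, 6+6, 5+2, 10+0) = 12
r[5] = max(2+12, 6+8, 5+6, 10+2, 7+0) = 14
r[6] = max(2+14, 6+12, 5+8, 10+6, 7+2, 8+0) = 18
r[7] = max(2+18, 6+14, 5+12, …, 8+2, 9+0) = 20
One optimal cutting: 2 + 2 + 2 + 1 → €6 + €6 + €6 + €2 = €20.

20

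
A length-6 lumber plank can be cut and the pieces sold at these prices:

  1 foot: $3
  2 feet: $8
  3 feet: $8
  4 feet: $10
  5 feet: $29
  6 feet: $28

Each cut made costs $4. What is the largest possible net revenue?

Let r[k] be the best obtainable value from length k. For each k, try every first piece i and keep the best of price[i] + r[k−i] minus the 4 cut fee when i<k.
r[1] = 3
r[2] = max(3+3-4, 8+0) = 8
r[3] = max(3+8-4, 8+3-4, 8+0) = 8
r[4] = max(3+8-4, 8+8-4, 8+3-4, 10+0) = 12
r[5] = max(3+12-4, 8+8-4, 8+8-4, 10+3-4, 29+0) = 29
r[6] = max(3+29-4, 8+12-4, 8+8-4, 10+8-4, 29+3-4, 28+0) = 28
One optimal plan: pieces 5 + 1 (1 cut) → $32 − $4 = $28.

28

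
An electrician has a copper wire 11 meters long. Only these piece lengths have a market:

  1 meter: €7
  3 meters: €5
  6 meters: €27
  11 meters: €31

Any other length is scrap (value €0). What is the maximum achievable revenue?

77

Let f[k] be the best obtainable value from length k. For each k, try every first piece i and keep the best of price[i] + f[k−i].
f[1] = 7
f[2] = 14  (first piece 1, then f[1]=7)
f[3] = 21  (first piece 1, then f[2]=14)
f[4] = 28  (first piece 1, then f[3]=21)
f[5] = 35  (first piece 1, then f[4]=28)
f[6] = 42  (first piece 1, then f[5]=35)
f[7] = 49  (first piece 1, then f[6]=42)
f[8] = 56  (first piece 1, then f[7]=49)
f[9] = 63  (first piece 1, then f[8]=56)
f[10] = 70  (first piece 1, then f[9]=63)
f[11] = 77  (first piece 1, then f[10]=70)
One optimal cutting: 1 + 1 + 1 + 1 + 1 + 1 + 1 + 1 + 1 + 1 + 1 → €77.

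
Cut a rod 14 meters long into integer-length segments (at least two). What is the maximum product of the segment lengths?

162

Fill g[k] for k=2..14: at each k try every first piece i and multiply by the better of (k−i) uncut or g[k−i].
g[2] = 1*max(1,0) = 1*1 = 1
g[3] = max(1*2, 2*1) = 2
g[4] = max(1*3, 2*2, 3*1) = 4
g[5] = max(1*4, 2*3, 3*2, 4*1) = 6
g[6] = max(1*6, 2*4, 3*3, 4*2, 5*1) = 9
g[7] = max(1*9, 2*6, 3*4, 4*3, 5*2, 6*1) = 12
g[8] = max(1*12, 2*9, 3*6, …, 6*2, 7*1) = 18
g[9] = max(1*18, 2*12, 3*9, …, 7*2, 8*1) = 27
g[10] = max(1*27, 2*18, 3*12, …, 8*2, 9*1) = 36
g[11] = max(1*36, 2*27, 3*18, …, 9*2, 10*1) = 54
g[12] = max(1*54, 2*36, 3*27, …, 10*2, 11*1) = 81
g[13] = max(1*81, 2*54, 3*36, …, 11*2, 12*1) = 108
g[14] = max(1*108, 2*81, 3*54, …, 12*2, 13*1) = 162
One optimal split: 3 + 3 + 3 + 3 + 2; product 3*3*3*3*2 = 162.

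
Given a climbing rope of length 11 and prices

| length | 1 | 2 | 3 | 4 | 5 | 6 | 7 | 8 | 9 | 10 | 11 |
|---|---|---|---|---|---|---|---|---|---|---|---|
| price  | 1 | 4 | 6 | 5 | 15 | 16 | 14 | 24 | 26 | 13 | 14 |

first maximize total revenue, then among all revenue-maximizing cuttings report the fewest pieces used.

Let r[k] be the best obtainable value from length k. For each k, try every first piece i and keep the best of price[i] + r[k−i].
r[1] = 1
r[2] = max(1+1, 4+0) = 4
r[3] = max(1+4, 4+1, 6+0) = 6
r[4] = max(1+6, 4+4, 6+1, 5+0) = 8
r[5] = max(1+8, 4+6, 6+4, 5+1, 15+0) = 15
r[6] = max(1+15, 4+8, 6+6, 5+4, 15+1, 16+0) = 16
r[7] = max(1+16, 4+15, 6+8, …, 16+1, 14+0) = 19
r[8] = max(1+19, 4+16, 6+15, …, 14+1, 24+0) = 24
r[9] = max(1+24, 4+19, 6+16, …, 24+1, 26+0) = 26
r[10] = max(1+26, 4+24, 6+19, …, 26+1, 13+0) = 30
r[11] = max(1+30, 4+26, 6+24, …, 13+1, 14+0) = 31
Maximum revenue is €31.
Now minimize piece count subject to staying optimal: for each k, pieces[k] = 1 + min over i with p[i]+r[k−i]=r[k] of pieces[k−i].
pieces[8] = 1
pieces[9] = 1
pieces[10] = 2
pieces[11] = 2

2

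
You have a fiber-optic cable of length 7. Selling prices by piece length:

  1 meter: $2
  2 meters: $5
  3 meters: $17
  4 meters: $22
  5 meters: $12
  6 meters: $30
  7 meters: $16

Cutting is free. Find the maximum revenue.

39

Build best[k] bottom-up: best[k] = max over allowed piece i of (p[i] + best[k−i]).
best[1] = 2
best[2] = max(2+2, 5+0) = 5
best[3] = max(2+5, 5+2, 17+0) = 17
best[4] = max(2+17, 5+5, 17+2, 22+0) = 22
best[5] = max(2+22, 5+17, 17+5, 22+2, 12+0) = 24
best[6] = max(2+24, 5+22, 17+17, 22+5, 12+2, 30+0) = 34
best[7] = max(2+34, 5+24, 17+22, …, 30+2, 16+0) = 39
One optimal cutting: 4 + 3 → $22 + $17 = $39.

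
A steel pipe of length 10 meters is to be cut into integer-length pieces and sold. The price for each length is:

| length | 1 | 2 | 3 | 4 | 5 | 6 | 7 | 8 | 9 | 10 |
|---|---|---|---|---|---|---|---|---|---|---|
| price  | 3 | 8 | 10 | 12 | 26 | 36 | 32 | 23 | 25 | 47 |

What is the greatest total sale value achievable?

52

Let r[k] be the best obtainable value from length k. For each k, try every first piece i and keep the best of price[i] + r[k−i].
r[1] = 3
r[2] = 8
r[3] = 11  (first piece 1, then r[2]=8)
r[4] = 16  (first piece 2, then r[2]=8)
r[5] = 26
r[6] = 36
r[7] = 39  (first piece 1, then r[6]=36)
r[8] = 44  (first piece 2, then r[6]=36)
r[9] = 47  (first piece 1, then r[8]=44)
r[10] = 52  (first piece 2, then r[8]=44)
One optimal cutting: 6 + 2 + 2 → $36 + $8 + $8 = $52.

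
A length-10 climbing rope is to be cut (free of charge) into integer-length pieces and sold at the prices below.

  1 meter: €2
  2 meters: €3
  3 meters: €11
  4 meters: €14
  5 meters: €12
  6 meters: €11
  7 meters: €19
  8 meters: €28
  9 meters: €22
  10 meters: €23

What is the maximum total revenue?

Let v[k] be the best obtainable value from length k. For each k, try every first piece i and keep the best of price[i] + v[k−i].
v[1] = 2
v[2] = max(2+2, 3+0) = 4
v[3] = max(2+4, 3+2, 11+0) = 11
v[4] = max(2+11, 3+4, 11+2, 14+0) = 14
v[5] = max(2+14, 3+11, 11+4, 14+2, 12+0) = 16
v[6] = max(2+16, 3+14, 11+11, 14+4, 12+2, 11+0) = 22
v[7] = max(2+22, 3+16, 11+14, …, 11+2, 19+0) = 25
v[8] = max(2+25, 3+22, 11+16, …, 19+2, 28+0) = 28
v[9] = max(2+28, 3+25, 11+22, …, 28+2, 22+0) = 33
v[10] = max(2+33, 3+28, 11+25, …, 22+2, 23+0) = 36
One optimal cutting: 4 + 3 + 3 → €14 + €11 + €11 = €36.

36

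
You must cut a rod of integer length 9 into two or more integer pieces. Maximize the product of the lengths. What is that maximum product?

27

Fill m[k] for k=2..9: at each k try every first piece i and multiply by the better of (k−i) uncut or m[k−i].
Small cases: m[2]=1, m[3]=2.
m[4] = max(1·3, 2·2, 3·1) = 4
m[5] = max(1·4, 2·3, 3·2, 4·1) = 6
m[6] = max(1·6, 2·4, 3·3, 4·2, 5·1) = 9
m[7] = max(1·9, 2·6, 3·4, 4·3, 5·2, 6·1) = 12
m[8] = max(1·12, 2·9, 3·6, …, 6·2, 7·1) = 18
m[9] = max(1·18, 2·12, 3·9, …, 7·2, 8·1) = 27
One optimal split: 3 + 3 + 3; product 3·3·3 = 27.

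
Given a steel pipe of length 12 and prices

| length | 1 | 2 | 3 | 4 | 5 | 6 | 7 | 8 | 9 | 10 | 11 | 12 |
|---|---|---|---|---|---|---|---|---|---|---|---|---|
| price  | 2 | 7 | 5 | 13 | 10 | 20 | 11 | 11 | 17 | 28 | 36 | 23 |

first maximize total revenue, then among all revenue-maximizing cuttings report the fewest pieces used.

6

Consider every possible first cut. r[k] is the best of p[i]+r[k−i] over all sellable i≤k.
r[1] = 2
r[2] = 7
r[3] = 9  (first piece 1, then r[2]=7)
r[4] = 14  (first piece 2, then r[2]=7)
r[5] = 16  (first piece 1, then r[4]=14)
r[6] = 21  (first piece 2, then r[4]=14)
r[7] = 23  (first piece 1, then r[6]=21)
r[8] = 28  (first piece 2, then r[6]=21)
r[9] = 30  (first piece 1, then r[8]=28)
r[10] = 35  (first piece 2, then r[8]=28)
r[11] = 37  (first piece 1, then r[10]=35)
r[12] = 42  (first piece 2, then r[10]=35)
Maximum revenue is $42.
Now minimize piece count subject to staying optimal: for each k, pieces[k] = 1 + min over i with p[i]+r[k−i]=r[k] of pieces[k−i].
pieces[9] = 5
pieces[10] = 5
pieces[11] = 6
pieces[12] = 6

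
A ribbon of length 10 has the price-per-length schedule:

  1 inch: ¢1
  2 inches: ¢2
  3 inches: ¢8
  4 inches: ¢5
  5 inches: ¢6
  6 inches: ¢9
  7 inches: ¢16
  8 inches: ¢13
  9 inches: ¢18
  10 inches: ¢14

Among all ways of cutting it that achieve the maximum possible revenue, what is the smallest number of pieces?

Build r[k] bottom-up: r[k] = max over allowed piece i of (p[i] + r[k−i]).
r[1] = 1
r[2] = 2  (first piece 1, then r[1]=1)
r[3] = 8
r[4] = 9  (first piece 1, then r[3]=8)
r[5] = 10  (first piece 1, then r[4]=9)
r[6] = 16  (first piece 3, then r[3]=8)
r[7] = 17  (first piece 1, then r[6]=16)
r[8] = 18  (first piece 1, then r[7]=17)
r[9] = 24  (first piece 3, then r[6]=16)
r[10] = 25  (first piece 1, then r[9]=24)
Maximum revenue is ¢25.
Now minimize piece count subject to staying optimal: for each k, pieces[k] = 1 + min over i with p[i]+r[k−i]=r[k] of pieces[k−i].
pieces[7] = 3
pieces[8] = 3
pieces[9] = 3
pieces[10] = 4

4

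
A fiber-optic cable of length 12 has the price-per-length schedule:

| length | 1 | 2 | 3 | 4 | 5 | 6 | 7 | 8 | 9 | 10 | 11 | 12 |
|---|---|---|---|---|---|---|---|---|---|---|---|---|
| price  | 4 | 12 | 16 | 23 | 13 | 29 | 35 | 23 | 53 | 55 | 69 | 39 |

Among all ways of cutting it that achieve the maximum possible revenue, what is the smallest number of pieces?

Let r[k] be the best obtainable value from length k. For each k, try every first piece i and keep the best of price[i] + r[k−i].
r[1] = 4
r[2] = max(4+4, 12+0) = 12
r[3] = max(4+12, 12+4, 16+0) = 16
r[4] = max(4+16, 12+12, 16+4, 23+0) = 24
r[5] = max(4+24, 12+16, 16+12, 23+4, 13+0) = 28
r[6] = max(4+28, 12+24, 16+16, 23+12, 13+4, 29+0) = 36
r[7] = max(4+36, 12+28, 16+24, …, 29+4, 35+0) = 40
r[8] = max(4+40, 12+36, 16+28, …, 35+4, 23+0) = 48
r[9] = max(4+48, 12+40, 16+36, …, 23+4, 53+0) = 53
r[10] = max(4+53, 12+48, 16+40, …, 53+4, 55+0) = 60
r[11] = max(4+60, 12+53, 16+48, …, 55+4, 69+0) = 69
r[12] = max(4+69, 12+60, 16+53, …, 69+4, 39+0) = 73
Maximum revenue is $73.
Now minimize piece count subject to staying optimal: for each k, pieces[k] = 1 + min over i with p[i]+r[k−i]=r[k] of pieces[k−i].
pieces[9] = 1
pieces[10] = 5
pieces[11] = 1
pieces[12] = 2

2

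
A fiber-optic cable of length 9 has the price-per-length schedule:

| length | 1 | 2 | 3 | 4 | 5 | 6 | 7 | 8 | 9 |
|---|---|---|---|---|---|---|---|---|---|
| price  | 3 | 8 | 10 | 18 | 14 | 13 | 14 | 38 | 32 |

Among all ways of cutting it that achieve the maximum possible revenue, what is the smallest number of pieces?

Let r[k] be the best obtainable value from length k. For each k, try every first piece i and keep the best of price[i] + r[k−i].
r[1] = 3
r[2] = max(3+3, 8+0) = 8
r[3] = max(3+8, 8+3, 10+0) = 11
r[4] = max(3+11, 8+8, 10+3, 18+0) = 18
r[5] = max(3+18, 8+11, 10+8, 18+3, 14+0) = 21
r[6] = max(3+21, 8+18, 10+11, 18+8, 14+3, 13+0) = 26
r[7] = max(3+26, 8+21, 10+18, …, 13+3, 14+0) = 29
r[8] = max(3+29, 8+26, 10+21, …, 14+3, 38+0) = 38
r[9] = max(3+38, 8+29, 10+26, …, 38+3, 32+0) = 41
Maximum revenue is $41.
Now minimize piece count subject to staying optimal: for each k, pieces[k] = 1 + min over i with p[i]+r[k−i]=r[k] of pieces[k−i].
pieces[6] = 2
pieces[7] = 3
pieces[8] = 1
pieces[9] = 2

2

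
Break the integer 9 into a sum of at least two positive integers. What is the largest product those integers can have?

27

Define P[k] = max over 1≤i<k of i · max(k−i, P[k−i]); the inner max lets the remainder stay uncut if that's better.
P[2] = 1*max(1,0) = 1*1 = 1
P[3] = 1*max(2,1) = 1*2 = 2
P[4] = 2*max(2,1) = 2*2 = 4
P[5] = 2*max(3,2) = 2*3 = 6
P[6] = 3*max(3,2) = 3*3 = 9
P[7] = 2*max(5,6) = 2*6 = 12
P[8] = 2*max(6,9) = 2*9 = 18
P[9] = 3*max(6,9) = 3*9 = 27
One optimal split: 3 + 3 + 3; product 3*3*3 = 27.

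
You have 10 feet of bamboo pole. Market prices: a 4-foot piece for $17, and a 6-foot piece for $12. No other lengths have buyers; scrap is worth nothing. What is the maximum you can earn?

Consider every possible first cut. r[k] is the best of p[i]+r[k−i] over all sellable i≤k.
r[1] = 0
r[2] = 0
r[3] = 0
r[4] = 17
r[5] = 17
r[6] = 17
r[7] = 17
r[8] = 34  (first piece 4, then r[4]=17)
r[9] = 34
r[10] = 34
One optimal cutting: pieces 4 + 4 with 2 feet of scrap → $34.

34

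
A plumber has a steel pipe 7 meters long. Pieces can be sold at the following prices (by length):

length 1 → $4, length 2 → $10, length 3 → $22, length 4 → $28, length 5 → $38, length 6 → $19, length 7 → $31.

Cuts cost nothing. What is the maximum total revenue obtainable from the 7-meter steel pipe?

Consider every possible first cut. best[k] is the best of p[i]+best[k−i] over all sellable i≤k.
best[1] = 4
best[2] = max(4+4, 10+0) = 10
best[3] = max(4+10, 10+4, 22+0) = 22
best[4] = max(4+22, 10+10, 22+4, 28+0) = 28
best[5] = max(4+28, 10+22, 22+10, 28+4, 38+0) = 38
best[6] = max(4+38, 10+28, 22+22, 28+10, 38+4, 19+0) = 44
best[7] = max(4+44, 10+38, 22+28, …, 19+4, 31+0) = 50
One optimal cutting: 4 + 3 → $28 + $22 = $50.

50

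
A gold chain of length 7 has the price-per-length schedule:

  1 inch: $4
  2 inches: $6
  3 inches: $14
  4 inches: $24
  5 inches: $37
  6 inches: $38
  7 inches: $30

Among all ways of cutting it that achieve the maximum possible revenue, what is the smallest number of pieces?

Build r[k] bottom-up: r[k] = max over allowed piece i of (p[i] + r[k−i]).
r[1] = 4
r[2] = 8  (first piece 1, then r[1]=4)
r[3] = 14
r[4] = 24
r[5] = 37
r[6] = 41  (first piece 1, then r[5]=37)
r[7] = 45  (first piece 1, then r[6]=41)
Maximum revenue is $45.
Now minimize piece count subject to staying optimal: for each k, pieces[k] = 1 + min over i with p[i]+r[k−i]=r[k] of pieces[k−i].
pieces[4] = 1
pieces[5] = 1
pieces[6] = 2
pieces[7] = 3

3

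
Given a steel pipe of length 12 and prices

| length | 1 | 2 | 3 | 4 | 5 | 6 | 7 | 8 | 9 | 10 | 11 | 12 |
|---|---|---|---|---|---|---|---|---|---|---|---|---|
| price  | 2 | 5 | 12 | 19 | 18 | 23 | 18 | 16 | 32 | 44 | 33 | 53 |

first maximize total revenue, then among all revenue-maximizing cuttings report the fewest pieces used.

3

Build r[k] bottom-up: r[k] = max over allowed piece i of (p[i] + r[k−i]).
r[1] = 2
r[2] = 5
r[3] = 12
r[4] = 19
r[5] = 21  (first piece 1, then r[4]=19)
r[6] = 24  (first piece 2, then r[4]=19)
r[7] = 31  (first piece 3, then r[4]=19)
r[8] = 38  (first piece 4, then r[4]=19)
r[9] = 40  (first piece 1, then r[8]=38)
r[10] = 44
r[11] = 50  (first piece 3, then r[8]=38)
r[12] = 57  (first piece 4, then r[8]=38)
Maximum revenue is $57.
Now minimize piece count subject to staying optimal: for each k, pieces[k] = 1 + min over i with p[i]+r[k−i]=r[k] of pieces[k−i].
pieces[9] = 3
pieces[10] = 1
pieces[11] = 3
pieces[12] = 3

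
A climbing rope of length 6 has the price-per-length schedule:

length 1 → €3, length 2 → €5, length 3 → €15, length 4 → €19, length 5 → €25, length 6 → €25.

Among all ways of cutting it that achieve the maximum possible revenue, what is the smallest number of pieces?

Consider every possible first cut. r[k] is the best of p[i]+r[k−i] over all sellable i≤k.
r[1] = 3
r[2] = 6  (first piece 1, then r[1]=3)
r[3] = 15
r[4] = 19
r[5] = 25
r[6] = 30  (first piece 3, then r[3]=15)
Maximum revenue is €30.
Now minimize piece count subject to staying optimal: for each k, pieces[k] = 1 + min over i with p[i]+r[k−i]=r[k] of pieces[k−i].
pieces[3] = 1
pieces[4] = 1
pieces[5] = 1
pieces[6] = 2

2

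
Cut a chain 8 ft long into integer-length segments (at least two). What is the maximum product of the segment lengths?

18

Let m[k] be the best product for length k (with at least one cut). For each first piece i, the rest contributes max(k−i, m[k−i]).
m[2] = 1·max(1,0) = 1·1 = 1
m[3] = 1·max(2,1) = 1·2 = 2
m[4] = 2·max(2,1) = 2·2 = 4
m[5] = 2·max(3,2) = 2·3 = 6
m[6] = 3·max(3,2) = 3·3 = 9
m[7] = 2·max(5,6) = 2·6 = 12
m[8] = 2·max(6,9) = 2·9 = 18
One optimal split: 3 + 3 + 2; product 3·3·2 = 18.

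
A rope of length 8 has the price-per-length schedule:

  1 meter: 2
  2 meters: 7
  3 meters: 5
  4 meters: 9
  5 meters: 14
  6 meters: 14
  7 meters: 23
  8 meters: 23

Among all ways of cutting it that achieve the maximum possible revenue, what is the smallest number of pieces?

Consider every possible first cut. r[k] is the best of p[i]+r[k−i] over all sellable i≤k.
r[1] = 2
r[2] = 7
r[3] = 9  (first piece 1, then r[2]=7)
r[4] = 14  (first piece 2, then r[2]=7)
r[5] = 16  (first piece 1, then r[4]=14)
r[6] = 21  (first piece 2, then r[4]=14)
r[7] = 23  (first piece 1, then r[6]=21)
r[8] = 28  (first piece 2, then r[6]=21)
Maximum revenue is 28.
Now minimize piece count subject to staying optimal: for each k, pieces[k] = 1 + min over i with p[i]+r[k−i]=r[k] of pieces[k−i].
pieces[5] = 3
pieces[6] = 3
pieces[7] = 1
pieces[8] = 4

4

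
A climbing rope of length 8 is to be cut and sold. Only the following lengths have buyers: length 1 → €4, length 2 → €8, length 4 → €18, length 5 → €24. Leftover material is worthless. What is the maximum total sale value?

36

Consider every possible first cut. f[k] is the best of p[i]+f[k−i] over all sellable i≤k.
f[1] = 4
f[2] = max(4+4, 8+0) = 8
f[3] = max(4+8, 8+4) = 12
f[4] = max(4+12, 8+8, 18+0) = 18
f[5] = max(4+18, 8+12, 18+4, 24+0) = 24
f[6] = max(4+24, 8+18, 18+8, 24+4) = 28
f[7] = max(4+28, 8+24, 18+12, 24+8) = 32
f[8] = max(4+32, 8+28, 18+18, 24+12) = 36
One optimal cutting: 5 + 1 + 1 + 1 → €36.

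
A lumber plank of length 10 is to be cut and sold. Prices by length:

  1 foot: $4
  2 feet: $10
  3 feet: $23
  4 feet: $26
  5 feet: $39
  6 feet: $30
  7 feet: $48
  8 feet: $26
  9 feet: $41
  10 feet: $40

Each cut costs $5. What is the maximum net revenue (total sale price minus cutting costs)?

Build v[k] bottom-up: v[k] = max over allowed piece i of (p[i] + v[k−i]) − 5 per cut.
v[1] = 4
v[2] = 10
v[3] = 23
v[4] = 26
v[5] = 39
v[6] = 41  (first piece 3, then v[3]=23)
v[7] = 48
v[8] = 57  (first piece 3, then v[5]=39)
v[9] = 60  (first piece 4, then v[5]=39)
v[10] = 73  (first piece 5, then v[5]=39)
One optimal plan: pieces 5 + 5 (1 cut) → $78 − $5 = $73.

73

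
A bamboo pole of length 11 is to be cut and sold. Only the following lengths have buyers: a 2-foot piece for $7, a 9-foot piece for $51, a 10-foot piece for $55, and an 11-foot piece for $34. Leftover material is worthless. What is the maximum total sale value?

58

Let r[k] be the best obtainable value from length k. For each k, try every first piece i and keep the best of price[i] + r[k−i].
r[1] = 0
r[2] = 7
r[3] = 7
r[4] = 14  (first piece 2, then r[2]=7)
r[5] = 14
r[6] = 21  (first piece 2, then r[4]=14)
r[7] = 21
r[8] = 28  (first piece 2, then r[6]=21)
r[9] = 51
r[10] = 55
r[11] = 58  (first piece 2, then r[9]=51)
One optimal cutting: 9 + 2 → $58.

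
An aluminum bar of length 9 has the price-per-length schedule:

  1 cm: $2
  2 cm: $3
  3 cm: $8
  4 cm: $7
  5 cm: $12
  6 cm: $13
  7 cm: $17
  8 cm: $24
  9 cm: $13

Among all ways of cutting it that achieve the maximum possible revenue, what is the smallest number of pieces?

Consider every possible first cut. r[k] is the best of p[i]+r[k−i] over all sellable i≤k.
r[1] = 2
r[2] = 4  (first piece 1, then r[1]=2)
r[3] = 8
r[4] = 10  (first piece 1, then r[3]=8)
r[5] = 12  (first piece 1, then r[4]=10)
r[6] = 16  (first piece 3, then r[3]=8)
r[7] = 18  (first piece 1, then r[6]=16)
r[8] = 24
r[9] = 26  (first piece 1, then r[8]=24)
Maximum revenue is $26.
Now minimize piece count subject to staying optimal: for each k, pieces[k] = 1 + min over i with p[i]+r[k−i]=r[k] of pieces[k−i].
pieces[6] = 2
pieces[7] = 3
pieces[8] = 1
pieces[9] = 2

2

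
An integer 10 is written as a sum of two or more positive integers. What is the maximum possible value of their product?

36

Let prod[k] be the best product for length k (with at least one cut). For each first piece i, the rest contributes max(k−i, prod[k−i]).
prod[2] = 1*max(1,0) = 1*1 = 1
prod[3] = 1*max(2,1) = 1*2 = 2
prod[4] = 2*max(2,1) = 2*2 = 4
prod[5] = 2*max(3,2) = 2*3 = 6
prod[6] = 3*max(3,2) = 3*3 = 9
prod[7] = 2*max(5,6) = 2*6 = 12
prod[8] = 2*max(6,9) = 2*9 = 18
prod[9] = 3*max(6,9) = 3*9 = 27
prod[10] = 2*max(8,18) = 2*18 = 36
One optimal split: 3 + 3 + 2 + 2; product 3*3*2*2 = 36.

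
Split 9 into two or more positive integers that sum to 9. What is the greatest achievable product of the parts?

27

Let f[k] be the best product for length k (with at least one cut). For each first piece i, the rest contributes max(k−i, f[k−i]).
Small cases: f[2]=1.
f[3] = 1×max(2,1) = 1×2 = 2
f[4] = 2×max(2,1) = 2×2 = 4
f[5] = 2×max(3,2) = 2×3 = 6
f[6] = 3×max(3,2) = 3×3 = 9
f[7] = 2×max(5,6) = 2×6 = 12
f[8] = 2×max(6,9) = 2×9 = 18
f[9] = 3×max(6,9) = 3×9 = 27
One optimal split: 3 + 3 + 3; product 3×3×3 = 27.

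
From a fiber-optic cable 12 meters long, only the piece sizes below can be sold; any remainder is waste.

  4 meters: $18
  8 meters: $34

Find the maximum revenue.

54

Let r[k] be the best obtainable value from length k. For each k, try every first piece i and keep the best of price[i] + r[k−i].
r[1] = 0
r[2] = 0
r[3] = 0
r[4] = 18
r[5] = 18
r[6] = 18
r[7] = 18
r[8] = 36  (first piece 4, then r[4]=18)
r[9] = 36
r[10] = 36
r[11] = 36
r[12] = 54  (first piece 4, then r[8]=36)
One optimal cutting: 4 + 4 + 4 → $54.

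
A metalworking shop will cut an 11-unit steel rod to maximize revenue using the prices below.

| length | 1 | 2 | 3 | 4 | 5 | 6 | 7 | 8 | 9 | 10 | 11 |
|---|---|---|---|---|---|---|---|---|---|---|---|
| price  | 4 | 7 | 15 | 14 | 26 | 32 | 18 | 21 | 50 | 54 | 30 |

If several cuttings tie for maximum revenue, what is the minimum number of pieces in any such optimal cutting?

2

Let r[k] be the best obtainable value from length k. For each k, try every first piece i and keep the best of price[i] + r[k−i].
r[1] = 4
r[2] = 8  (first piece 1, then r[1]=4)
r[3] = 15
r[4] = 19  (first piece 1, then r[3]=15)
r[5] = 26
r[6] = 32
r[7] = 36  (first piece 1, then r[6]=32)
r[8] = 41  (first piece 3, then r[5]=26)
r[9] = 50
r[10] = 54  (first piece 1, then r[9]=50)
r[11] = 58  (first piece 1, then r[10]=54)
Maximum revenue is $58.
Now minimize piece count subject to staying optimal: for each k, pieces[k] = 1 + min over i with p[i]+r[k−i]=r[k] of pieces[k−i].
pieces[8] = 2
pieces[9] = 1
pieces[10] = 1
pieces[11] = 2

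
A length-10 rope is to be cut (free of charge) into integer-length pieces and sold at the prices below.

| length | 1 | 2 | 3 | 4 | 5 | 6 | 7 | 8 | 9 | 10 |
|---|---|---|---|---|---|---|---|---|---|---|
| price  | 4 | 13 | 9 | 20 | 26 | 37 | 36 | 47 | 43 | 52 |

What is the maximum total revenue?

Build v[k] bottom-up: v[k] = max over allowed piece i of (p[i] + v[k−i]).
v[1] = 4
v[2] = 13
v[3] = 17  (first piece 1, then v[2]=13)
v[4] = 26  (first piece 2, then v[2]=13)
v[5] = 30  (first piece 1, then v[4]=26)
v[6] = 39  (first piece 2, then v[4]=26)
v[7] = 43  (first piece 1, then v[6]=39)
v[8] = 52  (first piece 2, then v[6]=39)
v[9] = 56  (first piece 1, then v[8]=52)
v[10] = 65  (first piece 2, then v[8]=52)
One optimal cutting: 2 + 2 + 2 + 2 + 2 → 13 + 13 + 13 + 13 + 13 = 65.

65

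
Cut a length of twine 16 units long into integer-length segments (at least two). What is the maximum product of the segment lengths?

324

Let f[k] be the best product for length k (with at least one cut). For each first piece i, the rest contributes max(k−i, f[k−i]).
f[2] = 1×max(1,0) = 1×1 = 1
f[3] = 1×max(2,1) = 1×2 = 2
f[4] = 2×max(2,1) = 2×2 = 4
f[5] = 2×max(3,2) = 2×3 = 6
f[6] = 3×max(3,2) = 3×3 = 9
f[7] = 2×max(5,6) = 2×6 = 12
f[8] = 2×max(6,9) = 2×9 = 18
f[9] = 3×max(6,9) = 3×9 = 27
f[10] = 2×max(8,18) = 2×18 = 36
f[11] = 2×max(9,27) = 2×27 = 54
f[12] = 3×max(9,27) = 3×27 = 81
f[13] = 2×max(11,54) = 2×54 = 108
f[14] = 2×max(12,81) = 2×81 = 162
f[15] = 3×max(12,81) = 3×81 = 243
f[16] = 2×max(14,162) = 2×162 = 324
One optimal split: 3 + 3 + 3 + 3 + 2 + 2; product 3×3×3×3×2×2 = 324.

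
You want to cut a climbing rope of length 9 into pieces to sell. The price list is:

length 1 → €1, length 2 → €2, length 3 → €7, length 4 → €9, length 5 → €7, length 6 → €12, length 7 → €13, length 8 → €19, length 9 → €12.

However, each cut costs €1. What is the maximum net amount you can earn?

Build v[k] bottom-up: v[k] = max over allowed piece i of (p[i] + v[k−i]) − 1 per cut.
v[1] = 1
v[2] = max(1+1-1, 2+0) = 2
v[3] = max(1+2-1, 2+1-1, 7+0) = 7
v[4] = max(1+7-1, 2+2-1, 7+1-1, 9+0) = 9
v[5] = max(1+9-1, 2+7-1, 7+2-1, 9+1-1, 7+0) = 9
v[6] = max(1+9-1, 2+9-1, 7+7-1, 9+2-1, 7+1-1, 12+0) = 13
v[7] = max(1+13-1, 2+9-1, 7+9-1, …, 12+1-1, 13+0) = 15
v[8] = max(1+15-1, 2+13-1, 7+9-1, …, 13+1-1, 19+0) = 19
v[9] = max(1+19-1, 2+15-1, 7+13-1, …, 19+1-1, 12+0) = 19
One optimal plan: pieces 8 + 1 (1 cut) → €20 − €1 = €19.

19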